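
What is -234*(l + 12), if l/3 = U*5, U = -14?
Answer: 46332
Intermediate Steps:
l = -210 (l = 3*(-14*5) = 3*(-70) = -210)
-234*(l + 12) = -234*(-210 + 12) = -234*(-198) = 46332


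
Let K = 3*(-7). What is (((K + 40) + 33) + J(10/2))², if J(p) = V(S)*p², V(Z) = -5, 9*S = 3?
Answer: 5329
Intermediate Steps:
K = -21
S = ⅓ (S = (⅑)*3 = ⅓ ≈ 0.33333)
J(p) = -5*p²
(((K + 40) + 33) + J(10/2))² = (((-21 + 40) + 33) - 5*(10/2)²)² = ((19 + 33) - 5*(10*(½))²)² = (52 - 5*5²)² = (52 - 5*25)² = (52 - 125)² = (-73)² = 5329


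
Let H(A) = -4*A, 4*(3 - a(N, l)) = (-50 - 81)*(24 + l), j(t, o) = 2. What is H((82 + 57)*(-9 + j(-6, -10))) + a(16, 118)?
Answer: 17091/2 ≈ 8545.5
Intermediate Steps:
a(N, l) = 789 + 131*l/4 (a(N, l) = 3 - (-50 - 81)*(24 + l)/4 = 3 - (-131)*(24 + l)/4 = 3 - (-3144 - 131*l)/4 = 3 + (786 + 131*l/4) = 789 + 131*l/4)
H((82 + 57)*(-9 + j(-6, -10))) + a(16, 118) = -4*(82 + 57)*(-9 + 2) + (789 + (131/4)*118) = -556*(-7) + (789 + 7729/2) = -4*(-973) + 9307/2 = 3892 + 9307/2 = 17091/2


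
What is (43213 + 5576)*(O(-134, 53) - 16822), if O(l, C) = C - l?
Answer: -811605015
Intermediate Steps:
(43213 + 5576)*(O(-134, 53) - 16822) = (43213 + 5576)*((53 - 1*(-134)) - 16822) = 48789*((53 + 134) - 16822) = 48789*(187 - 16822) = 48789*(-16635) = -811605015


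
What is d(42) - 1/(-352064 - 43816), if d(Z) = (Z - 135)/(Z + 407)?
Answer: -36816391/177750120 ≈ -0.20712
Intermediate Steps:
d(Z) = (-135 + Z)/(407 + Z)
d(42) - 1/(-352064 - 43816) = (-135 + 42)/(407 + 42) - 1/(-352064 - 43816) = -93/449 - 1/(-395880) = (1/449)*(-93) - 1*(-1/395880) = -93/449 + 1/395880 = -36816391/177750120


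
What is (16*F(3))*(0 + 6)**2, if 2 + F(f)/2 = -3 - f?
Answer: -9216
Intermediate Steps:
F(f) = -10 - 2*f (F(f) = -4 + 2*(-3 - f) = -4 + (-6 - 2*f) = -10 - 2*f)
(16*F(3))*(0 + 6)**2 = (16*(-10 - 2*3))*(0 + 6)**2 = (16*(-10 - 6))*6**2 = (16*(-16))*36 = -256*36 = -9216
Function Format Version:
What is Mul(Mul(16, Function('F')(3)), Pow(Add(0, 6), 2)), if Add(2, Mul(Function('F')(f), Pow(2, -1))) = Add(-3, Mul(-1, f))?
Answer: -9216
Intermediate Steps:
Function('F')(f) = Add(-10, Mul(-2, f)) (Function('F')(f) = Add(-4, Mul(2, Add(-3, Mul(-1, f)))) = Add(-4, Add(-6, Mul(-2, f))) = Add(-10, Mul(-2, f)))
Mul(Mul(16, Function('F')(3)), Pow(Add(0, 6), 2)) = Mul(Mul(16, Add(-10, Mul(-2, 3))), Pow(Add(0, 6), 2)) = Mul(Mul(16, Add(-10, -6)), Pow(6, 2)) = Mul(Mul(16, -16), 36) = Mul(-256, 36) = -9216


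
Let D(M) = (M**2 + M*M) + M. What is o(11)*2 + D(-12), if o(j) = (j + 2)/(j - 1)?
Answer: 1393/5 ≈ 278.60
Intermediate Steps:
D(M) = M + 2*M**2 (D(M) = (M**2 + M**2) + M = 2*M**2 + M = M + 2*M**2)
o(j) = (2 + j)/(-1 + j)
o(11)*2 + D(-12) = ((2 + 11)/(-1 + 11))*2 - 12*(1 + 2*(-12)) = (13/10)*2 - 12*(1 - 24) = ((1/10)*13)*2 - 12*(-23) = (13/10)*2 + 276 = 13/5 + 276 = 1393/5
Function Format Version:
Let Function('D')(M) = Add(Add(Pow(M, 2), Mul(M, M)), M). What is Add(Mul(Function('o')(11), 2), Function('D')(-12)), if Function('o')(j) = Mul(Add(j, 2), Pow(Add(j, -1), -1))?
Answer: Rational(1393, 5) ≈ 278.60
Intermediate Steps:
Function('D')(M) = Add(M, Mul(2, Pow(M, 2))) (Function('D')(M) = Add(Add(Pow(M, 2), Pow(M, 2)), M) = Add(Mul(2, Pow(M, 2)), M) = Add(M, Mul(2, Pow(M, 2))))
Function('o')(j) = Mul(Pow(Add(-1, j), -1), Add(2, j)) (Function('o')(j) = Mul(Add(2, j), Pow(Add(-1, j), -1)) = Mul(Pow(Add(-1, j), -1), Add(2, j)))
Add(Mul(Function('o')(11), 2), Function('D')(-12)) = Add(Mul(Mul(Pow(Add(-1, 11), -1), Add(2, 11)), 2), Mul(-12, Add(1, Mul(2, -12)))) = Add(Mul(Mul(Pow(10, -1), 13), 2), Mul(-12, Add(1, -24))) = Add(Mul(Mul(Rational(1, 10), 13), 2), Mul(-12, -23)) = Add(Mul(Rational(13, 10), 2), 276) = Add(Rational(13, 5), 276) = Rational(1393, 5)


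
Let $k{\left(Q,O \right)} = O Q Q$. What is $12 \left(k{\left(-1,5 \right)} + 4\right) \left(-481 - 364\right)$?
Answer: $-91260$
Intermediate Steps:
$k{\left(Q,O \right)} = O Q^{2}$
$12 \left(k{\left(-1,5 \right)} + 4\right) \left(-481 - 364\right) = 12 \left(5 \left(-1\right)^{2} + 4\right) \left(-481 - 364\right) = 12 \left(5 \cdot 1 + 4\right) \left(-845\right) = 12 \left(5 + 4\right) \left(-845\right) = 12 \cdot 9 \left(-845\right) = 108 \left(-845\right) = -91260$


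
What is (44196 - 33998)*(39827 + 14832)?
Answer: 557412482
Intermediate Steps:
(44196 - 33998)*(39827 + 14832) = 10198*54659 = 557412482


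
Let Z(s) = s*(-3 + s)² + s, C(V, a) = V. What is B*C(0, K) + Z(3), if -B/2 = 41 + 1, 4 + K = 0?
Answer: 3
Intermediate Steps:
K = -4 (K = -4 + 0 = -4)
Z(s) = s + s*(-3 + s)²
B = -84 (B = -2*(41 + 1) = -2*42 = -84)
B*C(0, K) + Z(3) = -84*0 + 3*(1 + (-3 + 3)²) = 0 + 3*(1 + 0²) = 0 + 3*(1 + 0) = 0 + 3*1 = 0 + 3 = 3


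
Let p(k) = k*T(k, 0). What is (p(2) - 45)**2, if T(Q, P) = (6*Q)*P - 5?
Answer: 3025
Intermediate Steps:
T(Q, P) = -5 + 6*P*Q (T(Q, P) = 6*P*Q - 5 = -5 + 6*P*Q)
p(k) = -5*k (p(k) = k*(-5 + 6*0*k) = k*(-5 + 0) = k*(-5) = -5*k)
(p(2) - 45)**2 = (-5*2 - 45)**2 = (-10 - 45)**2 = (-55)**2 = 3025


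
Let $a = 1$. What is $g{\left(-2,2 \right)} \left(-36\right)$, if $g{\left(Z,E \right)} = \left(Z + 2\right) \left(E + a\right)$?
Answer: $0$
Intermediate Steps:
$g{\left(Z,E \right)} = \left(1 + E\right) \left(2 + Z\right)$ ($g{\left(Z,E \right)} = \left(Z + 2\right) \left(E + 1\right) = \left(2 + Z\right) \left(1 + E\right) = \left(1 + E\right) \left(2 + Z\right)$)
$g{\left(-2,2 \right)} \left(-36\right) = \left(2 - 2 + 2 \cdot 2 + 2 \left(-2\right)\right) \left(-36\right) = \left(2 - 2 + 4 - 4\right) \left(-36\right) = 0 \left(-36\right) = 0$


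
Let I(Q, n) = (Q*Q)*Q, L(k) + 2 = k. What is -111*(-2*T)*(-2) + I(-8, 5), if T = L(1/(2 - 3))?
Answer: 820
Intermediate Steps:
L(k) = -2 + k
I(Q, n) = Q³ (I(Q, n) = Q²*Q = Q³)
T = -3 (T = -2 + 1/(2 - 3) = -2 + 1/(-1) = -2 - 1 = -3)
-111*(-2*T)*(-2) + I(-8, 5) = -111*(-2*(-3))*(-2) + (-8)³ = -666*(-2) - 512 = -111*(-12) - 512 = 1332 - 512 = 820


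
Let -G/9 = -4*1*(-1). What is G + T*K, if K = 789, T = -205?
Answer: -161781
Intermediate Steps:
G = -36 (G = -9*(-4*1)*(-1) = -(-36)*(-1) = -9*4 = -36)
G + T*K = -36 - 205*789 = -36 - 161745 = -161781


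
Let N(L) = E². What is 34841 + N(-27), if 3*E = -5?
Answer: 313594/9 ≈ 34844.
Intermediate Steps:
E = -5/3 (E = (⅓)*(-5) = -5/3 ≈ -1.6667)
N(L) = 25/9 (N(L) = (-5/3)² = 25/9)
34841 + N(-27) = 34841 + 25/9 = 313594/9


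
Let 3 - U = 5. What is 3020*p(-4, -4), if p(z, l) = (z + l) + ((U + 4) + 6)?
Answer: 0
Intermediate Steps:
U = -2 (U = 3 - 1*5 = 3 - 5 = -2)
p(z, l) = 8 + l + z (p(z, l) = (z + l) + ((-2 + 4) + 6) = (l + z) + (2 + 6) = (l + z) + 8 = 8 + l + z)
3020*p(-4, -4) = 3020*(8 - 4 - 4) = 3020*0 = 0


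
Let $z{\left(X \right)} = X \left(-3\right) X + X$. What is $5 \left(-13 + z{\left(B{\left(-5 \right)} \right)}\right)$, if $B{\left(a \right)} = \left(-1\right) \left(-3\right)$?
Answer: $-185$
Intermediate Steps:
$B{\left(a \right)} = 3$
$z{\left(X \right)} = X - 3 X^{2}$ ($z{\left(X \right)} = - 3 X X + X = - 3 X^{2} + X = X - 3 X^{2}$)
$5 \left(-13 + z{\left(B{\left(-5 \right)} \right)}\right) = 5 \left(-13 + 3 \left(1 - 9\right)\right) = 5 \left(-13 + 3 \left(-8\right)\right) = 5 \left(-13 - 24\right) = 5 \left(-37\right) = -185$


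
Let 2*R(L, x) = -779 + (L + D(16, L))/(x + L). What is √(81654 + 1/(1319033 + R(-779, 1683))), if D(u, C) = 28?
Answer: √464118457103123582812262/2384106697 ≈ 285.75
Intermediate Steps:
R(L, x) = -779/2 + (28 + L)/(2*(L + x)) (R(L, x) = (-779 + (L + 28)/(x + L))/2 = (-779 + (28 + L)/(L + x))/2 = -779/2 + (28 + L)/(2*(L + x)))
√(81654 + 1/(1319033 + R(-779, 1683))) = √(81654 + 1/(1319033 + (14 - 389*(-779) - 779/2*1683)/(-779 + 1683))) = √(81654 + 1/(1319033 + (14 + 303031 - 1311057/2)/904)) = √(81654 + 1/(1319033 + (1/904)*(-704967/2))) = √(81654 + 1/(1319033 - 704967/1808)) = √(81654 + 1/(2384106697/1808)) = √(81654 + 1808/2384106697) = √(194671848238646/2384106697) = √464118457103123582812262/2384106697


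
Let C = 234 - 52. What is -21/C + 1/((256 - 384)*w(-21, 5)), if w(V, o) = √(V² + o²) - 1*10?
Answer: -35201/304512 - √466/46848 ≈ -0.11606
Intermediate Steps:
w(V, o) = -10 + √(V² + o²) (w(V, o) = √(V² + o²) - 10 = -10 + √(V² + o²))
C = 182
-21/C + 1/((256 - 384)*w(-21, 5)) = -21/182 + 1/((256 - 384)*(-10 + √((-21)² + 5²))) = -21*1/182 + 1/((-128)*(-10 + √(441 + 25))) = -3/26 - 1/(128*(-10 + √466))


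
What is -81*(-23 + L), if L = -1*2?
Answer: 2025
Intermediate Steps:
L = -2
-81*(-23 + L) = -81*(-23 - 2) = -81*(-25) = 2025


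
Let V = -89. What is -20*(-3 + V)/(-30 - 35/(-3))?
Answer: -1104/11 ≈ -100.36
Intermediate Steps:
-20*(-3 + V)/(-30 - 35/(-3)) = -20*(-3 - 89)/(-30 - 35/(-3)) = -(-1840)/(-30 - 35*(-1/3)) = -(-1840)/(-30 + 35/3) = -(-1840)/(-55/3) = -(-1840)*(-3)/55 = -20*276/55 = -1104/11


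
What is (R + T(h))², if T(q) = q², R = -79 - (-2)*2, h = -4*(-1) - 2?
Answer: 5041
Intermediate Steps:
h = 2 (h = 4 - 2 = 2)
R = -75 (R = -79 - 1*(-4) = -79 + 4 = -75)
(R + T(h))² = (-75 + 2²)² = (-75 + 4)² = (-71)² = 5041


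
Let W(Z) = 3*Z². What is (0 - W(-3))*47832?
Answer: -1291464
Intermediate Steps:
(0 - W(-3))*47832 = (0 - 3*(-3)²)*47832 = (0 - 3*9)*47832 = (0 - 1*27)*47832 = (0 - 27)*47832 = -27*47832 = -1291464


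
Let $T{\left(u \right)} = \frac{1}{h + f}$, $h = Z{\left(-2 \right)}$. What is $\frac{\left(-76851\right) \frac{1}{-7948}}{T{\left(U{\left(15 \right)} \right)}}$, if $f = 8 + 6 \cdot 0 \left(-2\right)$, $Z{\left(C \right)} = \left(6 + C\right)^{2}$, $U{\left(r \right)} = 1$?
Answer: $\frac{461106}{1987} \approx 232.06$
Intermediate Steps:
$f = 8$ ($f = 8 + 6 \cdot 0 = 8 + 0 = 8$)
$h = 16$ ($h = \left(6 - 2\right)^{2} = 4^{2} = 16$)
$T{\left(u \right)} = \frac{1}{24}$ ($T{\left(u \right)} = \frac{1}{16 + 8} = \frac{1}{24}$)
$\frac{\left(-76851\right) \frac{1}{-7948}}{T{\left(U{\left(15 \right)} \right)}} = - \frac{76851}{-7948} \frac{1}{\frac{1}{24}} = \left(-76851\right) \left(- \frac{1}{7948}\right) 24 = \frac{76851}{7948} \cdot 24 = \frac{461106}{1987}$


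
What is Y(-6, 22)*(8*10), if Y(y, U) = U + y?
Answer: 1280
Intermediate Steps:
Y(-6, 22)*(8*10) = (22 - 6)*(8*10) = 16*80 = 1280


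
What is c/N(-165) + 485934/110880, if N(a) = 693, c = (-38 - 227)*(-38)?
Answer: 1048567/55440 ≈ 18.914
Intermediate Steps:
c = 10070 (c = -265*(-38) = 10070)
c/N(-165) + 485934/110880 = 10070/693 + 485934/110880 = 10070*(1/693) + 485934*(1/110880) = 10070/693 + 80989/18480 = 1048567/55440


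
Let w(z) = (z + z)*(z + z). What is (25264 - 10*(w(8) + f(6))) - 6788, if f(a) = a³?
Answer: 13756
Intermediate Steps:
w(z) = 4*z² (w(z) = (2*z)*(2*z) = 4*z²)
(25264 - 10*(w(8) + f(6))) - 6788 = (25264 - 10*(4*8² + 6³)) - 6788 = (25264 - 10*(4*64 + 216)) - 6788 = (25264 - 10*(256 + 216)) - 6788 = (25264 - 10*472) - 6788 = (25264 - 4720) - 6788 = 20544 - 6788 = 13756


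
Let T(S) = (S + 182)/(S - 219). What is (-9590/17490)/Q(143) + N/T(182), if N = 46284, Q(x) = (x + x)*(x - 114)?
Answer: -68247236741/14506206 ≈ -4704.7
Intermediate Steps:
Q(x) = 2*x*(-114 + x) (Q(x) = (2*x)*(-114 + x) = 2*x*(-114 + x))
T(S) = (182 + S)/(-219 + S)
(-9590/17490)/Q(143) + N/T(182) = (-9590/17490)/((2*143*(-114 + 143))) + 46284/(((182 + 182)/(-219 + 182))) = (-9590*1/17490)/((2*143*29)) + 46284/((364/(-37))) = -959/1749/8294 + 46284/((-1/37*364)) = -959/1749*1/8294 + 46284/(-364/37) = -959/14506206 + 46284*(-37/364) = -959/14506206 - 61161/13 = -68247236741/14506206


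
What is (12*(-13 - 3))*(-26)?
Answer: 4992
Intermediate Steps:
(12*(-13 - 3))*(-26) = (12*(-16))*(-26) = -192*(-26) = 4992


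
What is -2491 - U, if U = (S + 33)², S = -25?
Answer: -2555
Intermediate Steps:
U = 64 (U = (-25 + 33)² = 8² = 64)
-2491 - U = -2491 - 1*64 = -2491 - 64 = -2555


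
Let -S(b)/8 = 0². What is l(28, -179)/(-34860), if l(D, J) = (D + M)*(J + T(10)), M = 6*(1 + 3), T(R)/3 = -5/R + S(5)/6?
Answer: 4693/17430 ≈ 0.26925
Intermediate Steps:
S(b) = 0 (S(b) = -8*0² = -8*0 = 0)
T(R) = -15/R (T(R) = 3*(-5/R + 0/6) = 3*(-5/R + 0*(⅙)) = 3*(-5/R + 0) = 3*(-5/R) = -15/R)
M = 24 (M = 6*4 = 24)
l(D, J) = (24 + D)*(-3/2 + J) (l(D, J) = (D + 24)*(J - 15/10) = (24 + D)*(J - 15*⅒) = (24 + D)*(J - 3/2) = (24 + D)*(-3/2 + J))
l(28, -179)/(-34860) = (-36 + 24*(-179) - 3/2*28 + 28*(-179))/(-34860) = (-36 - 4296 - 42 - 5012)*(-1/34860) = -9386*(-1/34860) = 4693/17430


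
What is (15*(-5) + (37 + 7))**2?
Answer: 961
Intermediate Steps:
(15*(-5) + (37 + 7))**2 = (-75 + 44)**2 = (-31)**2 = 961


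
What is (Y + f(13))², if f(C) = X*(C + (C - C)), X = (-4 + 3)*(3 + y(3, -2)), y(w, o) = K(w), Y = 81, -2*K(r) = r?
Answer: 15129/4 ≈ 3782.3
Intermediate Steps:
K(r) = -r/2
y(w, o) = -w/2
X = -3/2 (X = (-4 + 3)*(3 - ½*3) = -(3 - 3/2) = -1*3/2 = -3/2 ≈ -1.5000)
f(C) = -3*C/2 (f(C) = -3*(C + (C - C))/2 = -3*(C + 0)/2 = -3*C/2)
(Y + f(13))² = (81 - 3/2*13)² = (81 - 39/2)² = (123/2)² = 15129/4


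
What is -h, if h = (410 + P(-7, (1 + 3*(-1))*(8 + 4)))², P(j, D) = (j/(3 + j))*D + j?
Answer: -130321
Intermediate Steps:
P(j, D) = j + D*j/(3 + j) (P(j, D) = (j/(3 + j))*D + j = D*j/(3 + j) + j = j + D*j/(3 + j))
h = 130321 (h = (410 - 7*(3 + (1 + 3*(-1))*(8 + 4) - 7)/(3 - 7))² = (410 - 7*(3 + (1 - 3)*12 - 7)/(-4))² = (410 - 7*(-¼)*(3 - 2*12 - 7))² = (410 - 7*(-¼)*(3 - 24 - 7))² = (410 - 7*(-¼)*(-28))² = (410 - 49)² = 361² = 130321)
-h = -1*130321 = -130321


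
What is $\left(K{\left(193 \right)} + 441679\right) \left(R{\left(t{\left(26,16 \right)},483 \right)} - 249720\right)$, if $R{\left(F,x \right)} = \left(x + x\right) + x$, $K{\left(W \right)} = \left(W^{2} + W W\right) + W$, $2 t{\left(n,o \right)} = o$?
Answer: $-128199696270$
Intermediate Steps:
$t{\left(n,o \right)} = \frac{o}{2}$
$K{\left(W \right)} = W + 2 W^{2}$ ($K{\left(W \right)} = \left(W^{2} + W^{2}\right) + W = 2 W^{2} + W = W + 2 W^{2}$)
$R{\left(F,x \right)} = 3 x$ ($R{\left(F,x \right)} = 2 x + x = 3 x$)
$\left(K{\left(193 \right)} + 441679\right) \left(R{\left(t{\left(26,16 \right)},483 \right)} - 249720\right) = \left(193 \left(1 + 2 \cdot 193\right) + 441679\right) \left(3 \cdot 483 - 249720\right) = \left(193 \left(1 + 386\right) + 441679\right) \left(1449 - 249720\right) = \left(193 \cdot 387 + 441679\right) \left(1449 - 249720\right) = \left(74691 + 441679\right) \left(-248271\right) = 516370 \left(-248271\right) = -128199696270$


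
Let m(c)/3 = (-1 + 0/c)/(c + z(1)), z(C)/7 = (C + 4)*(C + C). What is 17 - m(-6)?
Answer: 1091/64 ≈ 17.047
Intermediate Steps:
z(C) = 14*C*(4 + C) (z(C) = 7*((C + 4)*(C + C)) = 7*((4 + C)*(2*C)) = 7*(2*C*(4 + C)) = 14*C*(4 + C))
m(c) = -3/(70 + c) (m(c) = 3*((-1 + 0/c)/(c + 14*1*(4 + 1))) = 3*((-1 + 0)/(c + 14*1*5)) = 3*(-1/(c + 70)) = 3*(-1/(70 + c)) = -3/(70 + c))
17 - m(-6) = 17 - (-3)/(70 - 6) = 17 - (-3)/64 = 17 - 1*(-3/64) = 17 + 3/64 = 1091/64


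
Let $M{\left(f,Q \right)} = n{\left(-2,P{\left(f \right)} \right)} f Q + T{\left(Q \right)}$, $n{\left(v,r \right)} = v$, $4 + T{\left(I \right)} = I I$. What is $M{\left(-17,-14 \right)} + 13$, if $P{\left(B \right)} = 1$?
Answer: $-271$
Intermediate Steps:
$T{\left(I \right)} = -4 + I^{2}$ ($T{\left(I \right)} = -4 + I I = -4 + I^{2}$)
$M{\left(f,Q \right)} = -4 + Q^{2} - 2 Q f$ ($M{\left(f,Q \right)} = - 2 f Q + \left(-4 + Q^{2}\right) = - 2 Q f + \left(-4 + Q^{2}\right) = -4 + Q^{2} - 2 Q f$)
$M{\left(-17,-14 \right)} + 13 = \left(-4 + \left(-14\right)^{2} - \left(-28\right) \left(-17\right)\right) + 13 = \left(-4 + 196 - 476\right) + 13 = -284 + 13 = -271$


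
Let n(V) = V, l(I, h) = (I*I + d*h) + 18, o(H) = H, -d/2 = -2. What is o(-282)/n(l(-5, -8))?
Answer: -282/11 ≈ -25.636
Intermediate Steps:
d = 4 (d = -2*(-2) = 4)
l(I, h) = 18 + I**2 + 4*h (l(I, h) = (I*I + 4*h) + 18 = (I**2 + 4*h) + 18 = 18 + I**2 + 4*h)
o(-282)/n(l(-5, -8)) = -282/(18 + (-5)**2 + 4*(-8)) = -282/(18 + 25 - 32) = -282/11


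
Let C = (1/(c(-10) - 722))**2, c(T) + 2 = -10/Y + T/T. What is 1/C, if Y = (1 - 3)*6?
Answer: 18774889/36 ≈ 5.2152e+5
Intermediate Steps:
Y = -12 (Y = -2*6 = -12)
c(T) = -1/6 (c(T) = -2 + (-10/(-12) + T/T) = -2 + (-10*(-1/12) + 1) = -2 + (5/6 + 1) = -2 + 11/6 = -1/6)
C = 36/18774889 (C = (1/(-1/6 - 722))**2 = (1/(-4333/6))**2 = (-6/4333)**2 = 36/18774889 ≈ 1.9175e-6)
1/C = 1/(36/18774889) = 18774889/36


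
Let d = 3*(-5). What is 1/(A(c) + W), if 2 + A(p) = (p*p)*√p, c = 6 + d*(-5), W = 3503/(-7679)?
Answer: 7679/453418410 ≈ 1.6936e-5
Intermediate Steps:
d = -15
W = -3503/7679 (W = 3503*(-1/7679) = -3503/7679 ≈ -0.45618)
c = 81 (c = 6 - 15*(-5) = 6 + 75 = 81)
A(p) = -2 + p^(5/2) (A(p) = -2 + (p*p)*√p = -2 + p²*√p = -2 + p^(5/2))
1/(A(c) + W) = 1/((-2 + 81^(5/2)) - 3503/7679) = 1/((-2 + 59049) - 3503/7679) = 1/(59047 - 3503/7679) = 1/(453418410/7679) = 7679/453418410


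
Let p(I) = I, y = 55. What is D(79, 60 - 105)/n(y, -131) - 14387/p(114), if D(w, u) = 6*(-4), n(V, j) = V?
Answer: -794021/6270 ≈ -126.64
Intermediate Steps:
D(w, u) = -24
D(79, 60 - 105)/n(y, -131) - 14387/p(114) = -24/55 - 14387/114 = -794021/6270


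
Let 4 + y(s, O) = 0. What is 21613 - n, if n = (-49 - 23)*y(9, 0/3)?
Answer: 21325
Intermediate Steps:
y(s, O) = -4 (y(s, O) = -4 + 0 = -4)
n = 288 (n = (-49 - 23)*(-4) = -72*(-4) = 288)
21613 - n = 21613 - 1*288 = 21613 - 288 = 21325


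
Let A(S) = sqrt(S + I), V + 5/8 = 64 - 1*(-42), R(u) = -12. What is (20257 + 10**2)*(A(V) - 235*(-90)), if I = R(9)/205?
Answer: 430550550 + 61071*sqrt(7868310)/820 ≈ 4.3076e+8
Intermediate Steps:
V = 843/8 (V = -5/8 + (64 - 1*(-42)) = -5/8 + (64 + 42) = -5/8 + 106 = 843/8 ≈ 105.38)
I = -12/205 ≈ -0.058537
A(S) = sqrt(-12/205 + S) (A(S) = sqrt(S - 12/205) = sqrt(-12/205 + S))
(20257 + 10**2)*(A(V) - 235*(-90)) = (20257 + 10**2)*(sqrt(-2460 + 42025*(843/8))/205 - 235*(-90)) = (20257 + 100)*(sqrt(-2460 + 35427075/8)/205 + 21150) = 20357*(sqrt(35407395/8)/205 + 21150) = 20357*((3*sqrt(7868310)/4)/205 + 21150) = 20357*(3*sqrt(7868310)/820 + 21150) = 20357*(21150 + 3*sqrt(7868310)/820) = 430550550 + 61071*sqrt(7868310)/820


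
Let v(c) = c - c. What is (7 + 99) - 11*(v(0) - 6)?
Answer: 172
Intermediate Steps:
v(c) = 0
(7 + 99) - 11*(v(0) - 6) = (7 + 99) - 11*(0 - 6) = 106 - 11*(-6) = 106 - 1*(-66) = 106 + 66 = 172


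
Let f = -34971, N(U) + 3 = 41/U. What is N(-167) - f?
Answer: 5839615/167 ≈ 34968.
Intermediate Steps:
N(U) = -3 + 41/U
N(-167) - f = (-3 + 41/(-167)) - 1*(-34971) = (-3 + 41*(-1/167)) + 34971 = (-3 - 41/167) + 34971 = -542/167 + 34971 = 5839615/167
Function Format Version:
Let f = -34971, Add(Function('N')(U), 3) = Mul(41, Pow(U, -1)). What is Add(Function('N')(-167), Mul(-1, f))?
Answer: Rational(5839615, 167) ≈ 34968.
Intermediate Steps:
Function('N')(U) = Add(-3, Mul(41, Pow(U, -1)))
Add(Function('N')(-167), Mul(-1, f)) = Add(Add(-3, Mul(41, Pow(-167, -1))), Mul(-1, -34971)) = Add(Add(-3, Mul(41, Rational(-1, 167))), 34971) = Add(Add(-3, Rational(-41, 167)), 34971) = Add(Rational(-542, 167), 34971) = Rational(5839615, 167)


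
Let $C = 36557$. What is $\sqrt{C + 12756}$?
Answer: $\sqrt{49313} \approx 222.07$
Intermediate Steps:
$\sqrt{C + 12756} = \sqrt{36557 + 12756} = \sqrt{49313}$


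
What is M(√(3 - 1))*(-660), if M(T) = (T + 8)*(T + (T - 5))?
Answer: 23760 - 7260*√2 ≈ 13493.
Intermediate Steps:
M(T) = (-5 + 2*T)*(8 + T) (M(T) = (8 + T)*(T + (-5 + T)) = (8 + T)*(-5 + 2*T) = (-5 + 2*T)*(8 + T))
M(√(3 - 1))*(-660) = (-40 + 2*(√(3 - 1))² + 11*√(3 - 1))*(-660) = (-40 + 2*(√2)² + 11*√2)*(-660) = (-40 + 2*2 + 11*√2)*(-660) = (-40 + 4 + 11*√2)*(-660) = (-36 + 11*√2)*(-660) = 23760 - 7260*√2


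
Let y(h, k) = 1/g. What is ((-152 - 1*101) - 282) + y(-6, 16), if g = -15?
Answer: -8026/15 ≈ -535.07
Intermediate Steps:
y(h, k) = -1/15 (y(h, k) = 1/(-15) = -1/15)
((-152 - 1*101) - 282) + y(-6, 16) = ((-152 - 1*101) - 282) - 1/15 = ((-152 - 101) - 282) - 1/15 = (-253 - 282) - 1/15 = -535 - 1/15 = -8026/15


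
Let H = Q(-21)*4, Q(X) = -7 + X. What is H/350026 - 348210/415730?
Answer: -6096455761/7275815449 ≈ -0.83791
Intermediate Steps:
H = -112 (H = (-7 - 21)*4 = -28*4 = -112)
H/350026 - 348210/415730 = -112/350026 - 348210/415730 = -112*1/350026 - 348210*1/415730 = -56/175013 - 34821/41573 = -6096455761/7275815449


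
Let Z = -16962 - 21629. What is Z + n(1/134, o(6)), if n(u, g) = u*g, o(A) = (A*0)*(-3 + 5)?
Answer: -38591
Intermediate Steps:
o(A) = 0 (o(A) = 0*2 = 0)
n(u, g) = g*u
Z = -38591
Z + n(1/134, o(6)) = -38591 + 0/134 = -38591 + 0*(1/134) = -38591 + 0 = -38591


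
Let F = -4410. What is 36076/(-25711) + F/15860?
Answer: -68555087/40777646 ≈ -1.6812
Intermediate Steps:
36076/(-25711) + F/15860 = 36076/(-25711) - 4410/15860 = 36076*(-1/25711) - 4410*1/15860 = -36076/25711 - 441/1586 = -68555087/40777646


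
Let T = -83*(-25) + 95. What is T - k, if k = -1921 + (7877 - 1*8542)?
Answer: 4756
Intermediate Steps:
k = -2586 (k = -1921 + (7877 - 8542) = -1921 - 665 = -2586)
T = 2170 (T = 2075 + 95 = 2170)
T - k = 2170 - 1*(-2586) = 2170 + 2586 = 4756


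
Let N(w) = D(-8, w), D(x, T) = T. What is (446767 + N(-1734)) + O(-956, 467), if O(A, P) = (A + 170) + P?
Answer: 444714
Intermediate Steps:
N(w) = w
O(A, P) = 170 + A + P (O(A, P) = (170 + A) + P = 170 + A + P)
(446767 + N(-1734)) + O(-956, 467) = (446767 - 1734) + (170 - 956 + 467) = 445033 - 319 = 444714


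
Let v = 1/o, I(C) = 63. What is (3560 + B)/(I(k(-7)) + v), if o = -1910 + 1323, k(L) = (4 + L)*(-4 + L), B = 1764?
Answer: 781297/9245 ≈ 84.510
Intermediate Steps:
k(L) = (-4 + L)*(4 + L)
o = -587
v = -1/587 (v = 1/(-587) = -1/587 ≈ -0.0017036)
(3560 + B)/(I(k(-7)) + v) = (3560 + 1764)/(63 - 1/587) = 5324/(36980/587) = 5324*(587/36980) = 781297/9245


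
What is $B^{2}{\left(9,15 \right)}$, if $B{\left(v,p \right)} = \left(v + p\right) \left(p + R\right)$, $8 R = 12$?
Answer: $156816$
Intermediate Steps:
$R = \frac{3}{2}$ ($R = \frac{1}{8} \cdot 12 = \frac{3}{2} \approx 1.5$)
$B{\left(v,p \right)} = \left(\frac{3}{2} + p\right) \left(p + v\right)$ ($B{\left(v,p \right)} = \left(v + p\right) \left(p + \frac{3}{2}\right) = \left(p + v\right) \left(\frac{3}{2} + p\right) = \left(\frac{3}{2} + p\right) \left(p + v\right)$)
$B^{2}{\left(9,15 \right)} = \left(15^{2} + \frac{3}{2} \cdot 15 + \frac{3}{2} \cdot 9 + 15 \cdot 9\right)^{2} = \left(225 + \frac{45}{2} + \frac{27}{2} + 135\right)^{2} = 396^{2} = 156816$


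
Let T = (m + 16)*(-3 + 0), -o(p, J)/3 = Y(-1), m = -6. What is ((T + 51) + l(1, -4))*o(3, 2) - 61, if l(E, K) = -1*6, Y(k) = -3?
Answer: 74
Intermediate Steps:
o(p, J) = 9 (o(p, J) = -3*(-3) = 9)
l(E, K) = -6
T = -30 (T = (-6 + 16)*(-3 + 0) = 10*(-3) = -30)
((T + 51) + l(1, -4))*o(3, 2) - 61 = ((-30 + 51) - 6)*9 - 61 = (21 - 6)*9 - 61 = 15*9 - 61 = 135 - 61 = 74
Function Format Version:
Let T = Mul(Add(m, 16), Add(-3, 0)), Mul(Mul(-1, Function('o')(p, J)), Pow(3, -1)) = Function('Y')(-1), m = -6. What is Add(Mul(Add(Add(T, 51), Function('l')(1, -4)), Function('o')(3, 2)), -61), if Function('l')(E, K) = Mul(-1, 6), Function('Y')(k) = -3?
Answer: 74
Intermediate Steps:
Function('o')(p, J) = 9 (Function('o')(p, J) = Mul(-3, -3) = 9)
Function('l')(E, K) = -6
T = -30 (T = Mul(Add(-6, 16), Add(-3, 0)) = Mul(10, -3) = -30)
Add(Mul(Add(Add(T, 51), Function('l')(1, -4)), Function('o')(3, 2)), -61) = Add(Mul(Add(Add(-30, 51), -6), 9), -61) = Add(Mul(Add(21, -6), 9), -61) = Add(Mul(15, 9), -61) = Add(135, -61) = 74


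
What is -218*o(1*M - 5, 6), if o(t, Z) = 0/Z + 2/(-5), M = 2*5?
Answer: 436/5 ≈ 87.200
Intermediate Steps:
M = 10
o(t, Z) = -⅖ (o(t, Z) = 0 + 2*(-⅕) = 0 - ⅖ = -⅖)
-218*o(1*M - 5, 6) = -218*(-⅖) = 436/5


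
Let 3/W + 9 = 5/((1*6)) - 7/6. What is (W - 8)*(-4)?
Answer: 233/7 ≈ 33.286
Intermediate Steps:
W = -9/28 (W = 3/(-9 + (5/((1*6)) - 7/6)) = 3/(-9 + (5/6 - 7*⅙)) = 3/(-9 + (5*(⅙) - 7/6)) = 3/(-9 + (⅚ - 7/6)) = 3/(-9 - ⅓) = 3/(-28/3) = 3*(-3/28) = -9/28 ≈ -0.32143)
(W - 8)*(-4) = (-9/28 - 8)*(-4) = -233/28*(-4) = 233/7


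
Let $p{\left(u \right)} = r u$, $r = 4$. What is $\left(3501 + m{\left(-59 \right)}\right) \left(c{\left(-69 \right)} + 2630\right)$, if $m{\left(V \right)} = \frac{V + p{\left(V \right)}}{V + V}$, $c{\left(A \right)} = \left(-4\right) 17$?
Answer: $8975967$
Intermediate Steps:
$p{\left(u \right)} = 4 u$
$c{\left(A \right)} = -68$
$m{\left(V \right)} = \frac{5}{2}$ ($m{\left(V \right)} = \frac{V + 4 V}{V + V} = \frac{5 V}{2 V} = 5 V \frac{1}{2 V} = \frac{5}{2}$)
$\left(3501 + m{\left(-59 \right)}\right) \left(c{\left(-69 \right)} + 2630\right) = \left(3501 + \frac{5}{2}\right) \left(-68 + 2630\right) = \frac{7007}{2} \cdot 2562 = 8975967$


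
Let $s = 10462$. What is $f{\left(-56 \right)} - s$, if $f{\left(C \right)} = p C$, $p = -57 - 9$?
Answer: $-6766$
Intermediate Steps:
$p = -66$
$f{\left(C \right)} = - 66 C$
$f{\left(-56 \right)} - s = \left(-66\right) \left(-56\right) - 10462 = 3696 - 10462 = -6766$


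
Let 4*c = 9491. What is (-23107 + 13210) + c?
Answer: -30097/4 ≈ -7524.3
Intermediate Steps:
c = 9491/4 (c = (¼)*9491 = 9491/4 ≈ 2372.8)
(-23107 + 13210) + c = (-23107 + 13210) + 9491/4 = -9897 + 9491/4 = -30097/4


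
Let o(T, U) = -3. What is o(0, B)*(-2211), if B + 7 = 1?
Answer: 6633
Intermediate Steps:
B = -6 (B = -7 + 1 = -6)
o(0, B)*(-2211) = -3*(-2211) = 6633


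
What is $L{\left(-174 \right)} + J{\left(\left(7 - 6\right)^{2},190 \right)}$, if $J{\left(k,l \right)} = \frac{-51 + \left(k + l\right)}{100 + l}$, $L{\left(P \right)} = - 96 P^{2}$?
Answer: $- \frac{84288370}{29} \approx -2.9065 \cdot 10^{6}$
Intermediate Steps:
$J{\left(k,l \right)} = \frac{-51 + k + l}{100 + l}$
$L{\left(-174 \right)} + J{\left(\left(7 - 6\right)^{2},190 \right)} = - 96 \left(-174\right)^{2} + \frac{-51 + \left(7 - 6\right)^{2} + 190}{100 + 190} = \left(-96\right) 30276 + \frac{-51 + 1^{2} + 190}{290} = -2906496 + \frac{-51 + 1 + 190}{290} = -2906496 + \frac{1}{290} \cdot 140 = -2906496 + \frac{14}{29} = - \frac{84288370}{29}$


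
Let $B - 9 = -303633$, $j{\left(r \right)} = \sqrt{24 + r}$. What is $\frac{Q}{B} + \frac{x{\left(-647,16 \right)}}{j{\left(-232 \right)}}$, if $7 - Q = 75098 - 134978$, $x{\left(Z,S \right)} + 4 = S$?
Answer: $- \frac{59887}{303624} - \frac{3 i \sqrt{13}}{13} \approx -0.19724 - 0.83205 i$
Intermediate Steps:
$x{\left(Z,S \right)} = -4 + S$
$B = -303624$ ($B = 9 - 303633 = -303624$)
$Q = 59887$ ($Q = 7 - \left(75098 - 134978\right) = 7 - -59880 = 7 + 59880 = 59887$)
$\frac{Q}{B} + \frac{x{\left(-647,16 \right)}}{j{\left(-232 \right)}} = \frac{59887}{-303624} + \frac{-4 + 16}{\sqrt{24 - 232}} = 59887 \left(- \frac{1}{303624}\right) + \frac{12}{\sqrt{-208}} = - \frac{59887}{303624} + \frac{12}{4 i \sqrt{13}} = - \frac{59887}{303624} + 12 \left(- \frac{i \sqrt{13}}{52}\right) = - \frac{59887}{303624} - \frac{3 i \sqrt{13}}{13}$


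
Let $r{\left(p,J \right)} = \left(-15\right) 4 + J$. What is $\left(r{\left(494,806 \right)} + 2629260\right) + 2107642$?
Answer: $4737648$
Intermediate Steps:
$r{\left(p,J \right)} = -60 + J$
$\left(r{\left(494,806 \right)} + 2629260\right) + 2107642 = \left(\left(-60 + 806\right) + 2629260\right) + 2107642 = \left(746 + 2629260\right) + 2107642 = 2630006 + 2107642 = 4737648$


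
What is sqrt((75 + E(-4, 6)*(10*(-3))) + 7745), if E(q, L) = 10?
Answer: 4*sqrt(470) ≈ 86.718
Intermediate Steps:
sqrt((75 + E(-4, 6)*(10*(-3))) + 7745) = sqrt((75 + 10*(10*(-3))) + 7745) = sqrt((75 + 10*(-30)) + 7745) = sqrt((75 - 300) + 7745) = sqrt(-225 + 7745) = sqrt(7520) = 4*sqrt(470)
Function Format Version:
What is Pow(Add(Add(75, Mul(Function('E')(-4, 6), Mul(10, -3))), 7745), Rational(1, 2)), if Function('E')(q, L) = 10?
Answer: Mul(4, Pow(470, Rational(1, 2))) ≈ 86.718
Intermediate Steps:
Pow(Add(Add(75, Mul(Function('E')(-4, 6), Mul(10, -3))), 7745), Rational(1, 2)) = Pow(Add(Add(75, Mul(10, Mul(10, -3))), 7745), Rational(1, 2)) = Pow(Add(Add(75, Mul(10, -30)), 7745), Rational(1, 2)) = Pow(Add(Add(75, -300), 7745), Rational(1, 2)) = Pow(Add(-225, 7745), Rational(1, 2)) = Pow(7520, Rational(1, 2)) = Mul(4, Pow(470, Rational(1, 2)))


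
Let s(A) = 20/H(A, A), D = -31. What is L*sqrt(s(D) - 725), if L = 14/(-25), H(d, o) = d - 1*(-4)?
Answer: -14*I*sqrt(58785)/225 ≈ -15.086*I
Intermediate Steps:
H(d, o) = 4 + d (H(d, o) = d + 4 = 4 + d)
s(A) = 20/(4 + A)
L = -14/25 (L = 14*(-1/25) = -14/25 ≈ -0.56000)
L*sqrt(s(D) - 725) = -14*sqrt(20/(4 - 31) - 725)/25 = -14*sqrt(20/(-27) - 725)/25 = -14*sqrt(20*(-1/27) - 725)/25 = -14*sqrt(-20/27 - 725)/25 = -14*I*sqrt(58785)/225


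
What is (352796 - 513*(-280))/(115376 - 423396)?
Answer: -124109/77005 ≈ -1.6117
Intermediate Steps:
(352796 - 513*(-280))/(115376 - 423396) = (352796 + 143640)/(-308020) = 496436*(-1/308020) = -124109/77005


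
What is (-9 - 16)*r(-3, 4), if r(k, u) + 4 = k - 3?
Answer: 250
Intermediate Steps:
r(k, u) = -7 + k (r(k, u) = -4 + (k - 3) = -4 + (-3 + k) = -7 + k)
(-9 - 16)*r(-3, 4) = (-9 - 16)*(-7 - 3) = -25*(-10) = 250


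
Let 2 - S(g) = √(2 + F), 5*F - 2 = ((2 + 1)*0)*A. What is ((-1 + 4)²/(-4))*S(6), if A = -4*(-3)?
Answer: -9/2 + 9*√15/10 ≈ -1.0143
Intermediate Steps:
A = 12
F = ⅖ (F = ⅖ + (((2 + 1)*0)*12)/5 = ⅖ + ((3*0)*12)/5 = ⅖ + (0*12)/5 = ⅖ + (⅕)*0 = ⅖ + 0 = ⅖ ≈ 0.40000)
S(g) = 2 - 2*√15/5 (S(g) = 2 - √(2 + ⅖) = 2 - √(12/5) = 2 - 2*√15/5)
((-1 + 4)²/(-4))*S(6) = ((-1 + 4)²/(-4))*(2 - 2*√15/5) = (3²*(-¼))*(2 - 2*√15/5) = (9*(-¼))*(2 - 2*√15/5) = -9*(2 - 2*√15/5)/4 = -9/2 + 9*√15/10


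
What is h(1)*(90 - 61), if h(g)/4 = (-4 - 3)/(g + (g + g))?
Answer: -812/3 ≈ -270.67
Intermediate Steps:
h(g) = -28/(3*g) (h(g) = 4*((-4 - 3)/(g + (g + g))) = 4*(-7/(g + 2*g)) = 4*(-7*1/(3*g)) = 4*(-7/(3*g)) = -28/(3*g))
h(1)*(90 - 61) = (-28/3/1)*(90 - 61) = -28/3*1*29 = -28/3*29 = -812/3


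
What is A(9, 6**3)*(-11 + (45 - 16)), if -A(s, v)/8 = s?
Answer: -1296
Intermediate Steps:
A(s, v) = -8*s
A(9, 6**3)*(-11 + (45 - 16)) = (-8*9)*(-11 + (45 - 16)) = -72*(-11 + 29) = -72*18 = -1296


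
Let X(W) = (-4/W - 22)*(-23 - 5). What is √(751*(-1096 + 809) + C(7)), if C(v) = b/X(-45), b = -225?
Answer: I*√41070734896142/13804 ≈ 464.26*I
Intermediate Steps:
X(W) = 616 + 112/W (X(W) = (-22 - 4/W)*(-28) = 616 + 112/W)
C(v) = -10125/27608 (C(v) = -225/(616 + 112/(-45)) = -225/(616 + 112*(-1/45)) = -225/(616 - 112/45) = -225/27608/45 = -225*45/27608 = -10125/27608)
√(751*(-1096 + 809) + C(7)) = √(751*(-1096 + 809) - 10125/27608) = √(751*(-287) - 10125/27608) = √(-215537 - 10125/27608) = √(-5950555621/27608) = I*√41070734896142/13804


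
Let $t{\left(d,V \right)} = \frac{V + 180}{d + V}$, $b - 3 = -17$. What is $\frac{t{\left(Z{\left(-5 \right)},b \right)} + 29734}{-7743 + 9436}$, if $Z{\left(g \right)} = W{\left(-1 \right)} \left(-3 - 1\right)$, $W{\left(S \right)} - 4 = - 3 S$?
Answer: $\frac{624331}{35553} \approx 17.561$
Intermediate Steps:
$W{\left(S \right)} = 4 - 3 S$
$b = -14$ ($b = 3 - 17 = -14$)
$Z{\left(g \right)} = -28$ ($Z{\left(g \right)} = \left(4 - -3\right) \left(-3 - 1\right) = \left(4 + 3\right) \left(-3 - 1\right) = 7 \left(-4\right) = -28$)
$t{\left(d,V \right)} = \frac{180 + V}{V + d}$
$\frac{t{\left(Z{\left(-5 \right)},b \right)} + 29734}{-7743 + 9436} = \frac{\frac{180 - 14}{-14 - 28} + 29734}{-7743 + 9436} = \frac{\frac{1}{-42} \cdot 166 + 29734}{1693} = \left(\left(- \frac{1}{42}\right) 166 + 29734\right) \frac{1}{1693} = \left(- \frac{83}{21} + 29734\right) \frac{1}{1693} = \frac{624331}{21} \cdot \frac{1}{1693} = \frac{624331}{35553}$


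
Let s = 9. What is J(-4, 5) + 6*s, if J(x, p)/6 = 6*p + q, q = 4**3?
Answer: 618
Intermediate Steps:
q = 64
J(x, p) = 384 + 36*p (J(x, p) = 6*(6*p + 64) = 6*(64 + 6*p) = 384 + 36*p)
J(-4, 5) + 6*s = (384 + 36*5) + 6*9 = (384 + 180) + 54 = 564 + 54 = 618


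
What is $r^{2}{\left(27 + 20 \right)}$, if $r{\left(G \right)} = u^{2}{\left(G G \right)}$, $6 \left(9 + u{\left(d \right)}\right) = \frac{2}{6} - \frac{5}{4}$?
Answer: $\frac{188599986961}{26873856} \approx 7018.0$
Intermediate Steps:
$u{\left(d \right)} = - \frac{659}{72}$ ($u{\left(d \right)} = -9 + \frac{\frac{2}{6} - \frac{5}{4}}{6} = -9 + \frac{2 \cdot \frac{1}{6} - \frac{5}{4}}{6} = -9 + \frac{\frac{1}{3} - \frac{5}{4}}{6} = -9 + \frac{1}{6} \left(- \frac{11}{12}\right) = -9 - \frac{11}{72} = - \frac{659}{72}$)
$r{\left(G \right)} = \frac{434281}{5184}$ ($r{\left(G \right)} = \left(- \frac{659}{72}\right)^{2} = \frac{434281}{5184}$)
$r^{2}{\left(27 + 20 \right)} = \left(\frac{434281}{5184}\right)^{2} = \frac{188599986961}{26873856}$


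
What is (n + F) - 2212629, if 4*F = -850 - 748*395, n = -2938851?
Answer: -10451115/2 ≈ -5.2256e+6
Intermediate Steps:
F = -148155/2 (F = (-850 - 748*395)/4 = (-850 - 295460)/4 = (¼)*(-296310) = -148155/2 ≈ -74078.)
(n + F) - 2212629 = (-2938851 - 148155/2) - 2212629 = -6025857/2 - 2212629 = -10451115/2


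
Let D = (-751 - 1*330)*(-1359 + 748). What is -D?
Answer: -660491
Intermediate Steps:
D = 660491 (D = (-751 - 330)*(-611) = -1081*(-611) = 660491)
-D = -1*660491 = -660491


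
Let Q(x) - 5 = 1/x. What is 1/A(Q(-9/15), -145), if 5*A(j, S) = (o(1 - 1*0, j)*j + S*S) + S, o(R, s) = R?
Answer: 3/12530 ≈ 0.00023943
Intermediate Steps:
Q(x) = 5 + 1/x
A(j, S) = S/5 + j/5 + S²/5 (A(j, S) = (((1 - 1*0)*j + S*S) + S)/5 = (((1 + 0)*j + S²) + S)/5 = ((1*j + S²) + S)/5 = ((j + S²) + S)/5 = (S + j + S²)/5 = S/5 + j/5 + S²/5)
1/A(Q(-9/15), -145) = 1/((⅕)*(-145) + (5 + 1/(-9/15))/5 + (⅕)*(-145)²) = 1/(-29 + (5 + 1/(-9*1/15))/5 + (⅕)*21025) = 1/(-29 + (5 + 1/(-⅗))/5 + 4205) = 1/(-29 + (5 - 5/3)/5 + 4205) = 1/(-29 + (⅕)*(10/3) + 4205) = 1/(-29 + ⅔ + 4205) = 1/(12530/3) = 3/12530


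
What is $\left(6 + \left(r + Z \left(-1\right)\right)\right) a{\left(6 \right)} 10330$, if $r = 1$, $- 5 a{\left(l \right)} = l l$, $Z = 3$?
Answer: $-297504$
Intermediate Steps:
$a{\left(l \right)} = - \frac{l^{2}}{5}$ ($a{\left(l \right)} = - \frac{l l}{5} = - \frac{l^{2}}{5}$)
$\left(6 + \left(r + Z \left(-1\right)\right)\right) a{\left(6 \right)} 10330 = \left(6 + \left(1 + 3 \left(-1\right)\right)\right) \left(- \frac{6^{2}}{5}\right) 10330 = \left(6 + \left(1 - 3\right)\right) \left(\left(- \frac{1}{5}\right) 36\right) 10330 = \left(6 - 2\right) \left(- \frac{36}{5}\right) 10330 = 4 \left(- \frac{36}{5}\right) 10330 = \left(- \frac{144}{5}\right) 10330 = -297504$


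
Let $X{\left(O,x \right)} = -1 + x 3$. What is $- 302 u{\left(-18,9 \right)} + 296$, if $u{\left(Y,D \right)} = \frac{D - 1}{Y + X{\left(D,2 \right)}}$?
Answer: $\frac{6264}{13} \approx 481.85$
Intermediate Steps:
$X{\left(O,x \right)} = -1 + 3 x$
$u{\left(Y,D \right)} = \frac{-1 + D}{5 + Y}$ ($u{\left(Y,D \right)} = \frac{D - 1}{Y + \left(-1 + 3 \cdot 2\right)} = \frac{-1 + D}{Y + \left(-1 + 6\right)} = \frac{-1 + D}{Y + 5} = \frac{-1 + D}{5 + Y}$)
$- 302 u{\left(-18,9 \right)} + 296 = - 302 \frac{-1 + 9}{5 - 18} + 296 = - 302 \frac{1}{-13} \cdot 8 + 296 = - 302 \left(\left(- \frac{1}{13}\right) 8\right) + 296 = \left(-302\right) \left(- \frac{8}{13}\right) + 296 = \frac{2416}{13} + 296 = \frac{6264}{13}$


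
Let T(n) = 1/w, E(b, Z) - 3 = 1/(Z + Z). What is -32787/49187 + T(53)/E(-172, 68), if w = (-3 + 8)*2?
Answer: -63704699/100587415 ≈ -0.63333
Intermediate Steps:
w = 10 (w = 5*2 = 10)
E(b, Z) = 3 + 1/(2*Z) (E(b, Z) = 3 + 1/(Z + Z) = 3 + 1/(2*Z))
T(n) = 1/10
-32787/49187 + T(53)/E(-172, 68) = -32787/49187 + 1/(10*(3 + (1/2)/68)) = -32787*1/49187 + 1/(10*(3 + (1/2)*(1/68))) = -32787/49187 + 1/(10*(3 + 1/136)) = -32787/49187 + 1/(10*(409/136)) = -32787/49187 + (1/10)*(136/409) = -32787/49187 + 68/2045 = -63704699/100587415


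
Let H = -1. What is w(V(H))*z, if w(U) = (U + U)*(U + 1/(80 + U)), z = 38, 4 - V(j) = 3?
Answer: 6232/81 ≈ 76.938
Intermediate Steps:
V(j) = 1 (V(j) = 4 - 1*3 = 4 - 3 = 1)
w(U) = 2*U*(U + 1/(80 + U)) (w(U) = (2*U)*(U + 1/(80 + U)) = 2*U*(U + 1/(80 + U)))
w(V(H))*z = (2*1*(1 + 1**2 + 80*1)/(80 + 1))*38 = (2*1*(1 + 1 + 80)/81)*38 = (2*1*(1/81)*82)*38 = (164/81)*38 = 6232/81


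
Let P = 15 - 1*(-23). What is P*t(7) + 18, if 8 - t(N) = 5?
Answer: 132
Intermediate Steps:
P = 38 (P = 15 + 23 = 38)
t(N) = 3 (t(N) = 8 - 1*5 = 8 - 5 = 3)
P*t(7) + 18 = 38*3 + 18 = 114 + 18 = 132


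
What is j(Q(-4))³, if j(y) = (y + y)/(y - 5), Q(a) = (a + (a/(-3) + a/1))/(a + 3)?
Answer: 512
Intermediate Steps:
Q(a) = 5*a/(3*(3 + a)) (Q(a) = (a + (a*(-⅓) + a*1))/(3 + a) = (a + (-a/3 + a))/(3 + a) = (a + 2*a/3)/(3 + a) = (5*a/3)/(3 + a) = 5*a/(3*(3 + a)))
j(y) = 2*y/(-5 + y) (j(y) = (2*y)/(-5 + y) = 2*y/(-5 + y))
j(Q(-4))³ = (2*((5/3)*(-4)/(3 - 4))/(-5 + (5/3)*(-4)/(3 - 4)))³ = (2*((5/3)*(-4)/(-1))/(-5 + (5/3)*(-4)/(-1)))³ = (2*((5/3)*(-4)*(-1))/(-5 + (5/3)*(-4)*(-1)))³ = (2*(20/3)/(-5 + 20/3))³ = (2*(20/3)/(5/3))³ = (2*(20/3)*(⅗))³ = 8³ = 512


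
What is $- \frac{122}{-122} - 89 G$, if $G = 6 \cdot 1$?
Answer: $-533$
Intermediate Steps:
$G = 6$
$- \frac{122}{-122} - 89 G = - \frac{122}{-122} - 534 = \left(-122\right) \left(- \frac{1}{122}\right) - 534 = 1 - 534 = -533$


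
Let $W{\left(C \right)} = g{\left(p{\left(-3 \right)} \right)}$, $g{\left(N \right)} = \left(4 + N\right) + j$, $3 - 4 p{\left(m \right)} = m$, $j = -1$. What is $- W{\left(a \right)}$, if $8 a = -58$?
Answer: $- \frac{9}{2} \approx -4.5$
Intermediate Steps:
$a = - \frac{29}{4}$ ($a = \frac{1}{8} \left(-58\right) = - \frac{29}{4} \approx -7.25$)
$p{\left(m \right)} = \frac{3}{4} - \frac{m}{4}$
$g{\left(N \right)} = 3 + N$ ($g{\left(N \right)} = \left(4 + N\right) - 1 = 3 + N$)
$W{\left(C \right)} = \frac{9}{2}$ ($W{\left(C \right)} = 3 + \left(\frac{3}{4} - - \frac{3}{4}\right) = 3 + \left(\frac{3}{4} + \frac{3}{4}\right) = 3 + \frac{3}{2} = \frac{9}{2}$)
$- W{\left(a \right)} = \left(-1\right) \frac{9}{2} = - \frac{9}{2}$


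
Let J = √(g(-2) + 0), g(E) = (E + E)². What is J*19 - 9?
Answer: 67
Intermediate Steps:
g(E) = 4*E² (g(E) = (2*E)² = 4*E²)
J = 4 (J = √(4*(-2)² + 0) = √(4*4 + 0) = √(16 + 0) = √16 = 4)
J*19 - 9 = 4*19 - 9 = 76 - 9 = 67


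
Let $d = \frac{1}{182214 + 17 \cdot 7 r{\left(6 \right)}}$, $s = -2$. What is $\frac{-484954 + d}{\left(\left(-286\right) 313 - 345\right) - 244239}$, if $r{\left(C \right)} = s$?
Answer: $\frac{88249989103}{60798545552} \approx 1.4515$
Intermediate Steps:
$r{\left(C \right)} = -2$
$d = \frac{1}{181976}$ ($d = \frac{1}{182214 + 17 \cdot 7 \left(-2\right)} = \frac{1}{182214 + 119 \left(-2\right)} = \frac{1}{182214 - 238} = \frac{1}{181976} \approx 5.4952 \cdot 10^{-6}$)
$\frac{-484954 + d}{\left(\left(-286\right) 313 - 345\right) - 244239} = \frac{-484954 + \frac{1}{181976}}{\left(\left(-286\right) 313 - 345\right) - 244239} = - \frac{88249989103}{181976 \left(\left(-89518 - 345\right) - 244239\right)} = - \frac{88249989103}{181976 \left(-89863 - 244239\right)} = - \frac{88249989103}{181976 \left(-334102\right)} = \left(- \frac{88249989103}{181976}\right) \left(- \frac{1}{334102}\right) = \frac{88249989103}{60798545552}$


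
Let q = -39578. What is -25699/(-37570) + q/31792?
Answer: -167480713/298606360 ≈ -0.56087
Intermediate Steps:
-25699/(-37570) + q/31792 = -25699/(-37570) - 39578/31792 = -25699*(-1/37570) - 39578*1/31792 = 25699/37570 - 19789/15896 = -167480713/298606360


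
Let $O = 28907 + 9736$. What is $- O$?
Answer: $-38643$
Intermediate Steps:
$O = 38643$
$- O = \left(-1\right) 38643 = -38643$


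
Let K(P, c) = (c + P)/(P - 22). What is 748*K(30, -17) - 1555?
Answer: -679/2 ≈ -339.50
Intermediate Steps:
K(P, c) = (P + c)/(-22 + P)
748*K(30, -17) - 1555 = 748*((30 - 17)/(-22 + 30)) - 1555 = 748*(13/8) - 1555 = 2431/2 - 1555 = -679/2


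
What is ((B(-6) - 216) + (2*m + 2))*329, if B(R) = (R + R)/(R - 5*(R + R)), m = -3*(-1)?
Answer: -616546/9 ≈ -68505.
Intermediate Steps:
m = 3
B(R) = -2/9 (B(R) = (2*R)/(R - 10*R) = (2*R)/((-9*R)) = (2*R)*(-1/(9*R)) = -2/9)
((B(-6) - 216) + (2*m + 2))*329 = ((-2/9 - 216) + (2*3 + 2))*329 = (-1946/9 + (6 + 2))*329 = (-1946/9 + 8)*329 = -1874/9*329 = -616546/9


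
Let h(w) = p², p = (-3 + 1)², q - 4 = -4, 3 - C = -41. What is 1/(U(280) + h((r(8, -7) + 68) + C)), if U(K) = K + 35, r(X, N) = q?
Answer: 1/331 ≈ 0.0030211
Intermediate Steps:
C = 44 (C = 3 - 1*(-41) = 3 + 41 = 44)
q = 0 (q = 4 - 4 = 0)
r(X, N) = 0
p = 4 (p = (-2)² = 4)
U(K) = 35 + K
h(w) = 16 (h(w) = 4² = 16)
1/(U(280) + h((r(8, -7) + 68) + C)) = 1/((35 + 280) + 16) = 1/(315 + 16) = 1/331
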